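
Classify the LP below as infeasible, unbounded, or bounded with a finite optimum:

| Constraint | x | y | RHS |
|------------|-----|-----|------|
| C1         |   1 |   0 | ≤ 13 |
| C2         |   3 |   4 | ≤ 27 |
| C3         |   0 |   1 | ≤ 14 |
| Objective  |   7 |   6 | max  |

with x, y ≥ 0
The point (9, 0) satisfies every constraint, so the LP is feasible; the constraints give x ≤ 13 and y ≤ 14, which with x, y ≥ 0 keep the feasible region inside a bounded box. A feasible, bounded LP attains a finite optimum at a vertex.

Evaluating z = 7x + 6y at each vertex:
  (0, 0): z = 0
  (9, 0): z = 63
  (0, 6.75): z = 40.5

Feasible with finite optimum z* = 63 at (9, 0).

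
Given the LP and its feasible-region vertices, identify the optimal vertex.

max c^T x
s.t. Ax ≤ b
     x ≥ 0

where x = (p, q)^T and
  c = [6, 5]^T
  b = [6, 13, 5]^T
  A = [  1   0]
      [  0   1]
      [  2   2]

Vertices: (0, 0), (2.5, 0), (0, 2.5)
Evaluating z = 6p + 5q at each vertex:
  (0, 0): z = 0
  (2.5, 0): z = 15
  (0, 2.5): z = 12.5

The largest value is z = 15, attained at (2.5, 0).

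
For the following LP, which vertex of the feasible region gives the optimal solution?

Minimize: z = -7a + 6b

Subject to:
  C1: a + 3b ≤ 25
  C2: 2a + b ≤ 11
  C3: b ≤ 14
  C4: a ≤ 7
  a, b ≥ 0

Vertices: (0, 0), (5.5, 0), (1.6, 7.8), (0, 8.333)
(5.5, 0) with z = -38.5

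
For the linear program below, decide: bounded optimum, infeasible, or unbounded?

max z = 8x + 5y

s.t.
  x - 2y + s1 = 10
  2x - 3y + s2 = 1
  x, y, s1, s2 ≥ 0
Feasible point: (0, 0) satisfies every constraint, so the LP is feasible.
Direction d = (0, 1): for each constraint row a, a·d ≤ 0 —
  (1)(0) + (-2)(1) = -2 ≤ 0
  (2)(0) + (-3)(1) = -3 ≤ 0
and d ≥ 0, so (0, 0) + t·d stays feasible for every t ≥ 0. Along this ray z = 8x + 5y changes by 5 per unit t, so z → +∞.

Unbounded: there is a feasible ray along which z → +∞.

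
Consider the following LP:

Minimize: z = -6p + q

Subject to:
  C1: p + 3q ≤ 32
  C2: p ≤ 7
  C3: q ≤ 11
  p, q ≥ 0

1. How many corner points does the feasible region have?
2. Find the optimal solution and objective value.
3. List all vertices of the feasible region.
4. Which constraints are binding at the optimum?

1. 4
2. p = 7, q = 0, z = -42
3. (0, 0), (7, 0), (7, 8.333), (0, 10.67)
4. C2, q ≥ 0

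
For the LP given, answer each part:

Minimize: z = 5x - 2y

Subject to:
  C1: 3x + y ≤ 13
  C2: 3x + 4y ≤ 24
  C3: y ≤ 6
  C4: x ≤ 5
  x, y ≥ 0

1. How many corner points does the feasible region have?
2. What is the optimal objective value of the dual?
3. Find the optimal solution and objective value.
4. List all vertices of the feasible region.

1. 4
2. -12 (by strong duality, equal to the primal optimum)
3. x = 0, y = 6, z = -12
4. (0, 0), (4.333, 0), (3.111, 3.667), (0, 6)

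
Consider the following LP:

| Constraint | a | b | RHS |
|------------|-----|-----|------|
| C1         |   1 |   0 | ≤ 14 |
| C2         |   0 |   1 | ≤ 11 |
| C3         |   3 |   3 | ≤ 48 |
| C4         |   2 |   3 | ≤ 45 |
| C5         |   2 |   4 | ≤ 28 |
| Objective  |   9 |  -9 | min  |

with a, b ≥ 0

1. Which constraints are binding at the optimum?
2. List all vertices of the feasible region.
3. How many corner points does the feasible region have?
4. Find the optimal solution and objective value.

1. C5, a ≥ 0
2. (0, 0), (14, 0), (0, 7)
3. 3
4. a = 0, b = 7, z = -63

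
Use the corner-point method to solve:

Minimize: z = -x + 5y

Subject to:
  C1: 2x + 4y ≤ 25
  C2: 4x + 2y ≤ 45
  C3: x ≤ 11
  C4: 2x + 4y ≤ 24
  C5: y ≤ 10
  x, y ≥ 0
Each vertex is the intersection of two constraint boundaries that also satisfies all remaining constraints:
  x = 0 and y = 0 → (0, 0)
  x = 11 and y = 0 → (11, 0)
  4x + 2y = 45 and x = 11 → (11, 0.5)
  2x + 4y = 24 and x = 0 → (0, 6)

Evaluating z = -x + 5y at each vertex:
  (0, 0): z = 0
  (11, 0): z = -11
  (11, 0.5): z = -8.5
  (0, 6): z = 30

The minimum is at (11, 0) with z = -11.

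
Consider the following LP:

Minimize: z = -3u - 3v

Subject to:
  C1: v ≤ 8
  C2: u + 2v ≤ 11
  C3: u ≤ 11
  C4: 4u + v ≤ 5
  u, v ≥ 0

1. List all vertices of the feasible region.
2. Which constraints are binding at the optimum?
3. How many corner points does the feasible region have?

1. (0, 0), (1.25, 0), (0, 5)
2. C4, u ≥ 0
3. 3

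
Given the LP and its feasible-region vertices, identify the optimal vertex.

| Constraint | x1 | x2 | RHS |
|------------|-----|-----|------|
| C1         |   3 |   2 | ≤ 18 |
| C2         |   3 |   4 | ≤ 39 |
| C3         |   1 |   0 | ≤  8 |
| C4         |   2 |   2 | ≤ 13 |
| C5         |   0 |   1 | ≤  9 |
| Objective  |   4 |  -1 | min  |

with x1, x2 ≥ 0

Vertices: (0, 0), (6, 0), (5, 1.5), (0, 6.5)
Evaluating z = 4x1 - x2 at each vertex:
  (0, 0): z = 0
  (6, 0): z = 24
  (5, 1.5): z = 18.5
  (0, 6.5): z = -6.5

The smallest value is z = -6.5, attained at (0, 6.5).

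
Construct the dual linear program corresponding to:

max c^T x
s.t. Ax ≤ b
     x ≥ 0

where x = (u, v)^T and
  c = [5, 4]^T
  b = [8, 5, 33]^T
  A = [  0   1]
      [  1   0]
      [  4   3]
Minimize: z = 8y1 + 5y2 + 33y3

Subject to:
  C1: -y2 - 4y3 ≤ -5
  C2: -y1 - 3y3 ≤ -4
  y1, y2, y3 ≥ 0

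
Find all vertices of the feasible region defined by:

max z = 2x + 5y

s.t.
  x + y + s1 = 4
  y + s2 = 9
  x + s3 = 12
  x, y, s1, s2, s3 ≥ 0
Each vertex is the intersection of two constraint boundaries that also satisfies all remaining constraints:
  x = 0 and y = 0 → (0, 0)
  x + y = 4 and y = 0 → (4, 0)
  x + y = 4 and x = 0 → (0, 4)

Vertices: (0, 0), (4, 0), (0, 4)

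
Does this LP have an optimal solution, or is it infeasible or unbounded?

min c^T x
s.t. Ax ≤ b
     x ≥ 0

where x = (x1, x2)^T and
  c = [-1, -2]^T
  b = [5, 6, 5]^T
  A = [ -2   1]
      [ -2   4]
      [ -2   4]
Feasible point: (0, 0) satisfies every constraint, so the LP is feasible.
Direction d = (1, 0): for each constraint row a, a·d ≤ 0 —
  (-2)(1) + (1)(0) = -2 ≤ 0
  (-2)(1) + (4)(0) = -2 ≤ 0
  (-2)(1) + (4)(0) = -2 ≤ 0
and d ≥ 0, so (0, 0) + t·d stays feasible for every t ≥ 0. Along this ray z = -x1 - 2x2 changes by -1 per unit t, so z → −∞.

Unbounded: there is a feasible ray along which z → −∞.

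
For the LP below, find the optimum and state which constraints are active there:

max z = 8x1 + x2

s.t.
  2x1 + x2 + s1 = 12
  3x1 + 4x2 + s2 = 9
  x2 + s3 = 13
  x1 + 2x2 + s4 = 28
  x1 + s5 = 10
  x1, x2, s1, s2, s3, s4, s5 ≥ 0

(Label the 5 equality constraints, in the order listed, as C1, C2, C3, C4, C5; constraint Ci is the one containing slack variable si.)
Optimal: x1 = 3, x2 = 0
Binding: C2, x2 ≥ 0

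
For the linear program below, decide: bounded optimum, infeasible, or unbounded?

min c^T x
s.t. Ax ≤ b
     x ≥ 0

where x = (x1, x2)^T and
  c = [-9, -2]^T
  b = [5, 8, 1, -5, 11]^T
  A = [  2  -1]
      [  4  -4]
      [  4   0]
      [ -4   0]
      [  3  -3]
One constraint requires 4x1 ≤ 1, while the constraint -4x1 ≤ -5 is equivalent to 4x1 ≥ 5. Together they would need 5 ≤ 4x1 ≤ 1, which is impossible since 5 > 1. No point satisfies all constraints.

Infeasible: no point satisfies all constraints simultaneously.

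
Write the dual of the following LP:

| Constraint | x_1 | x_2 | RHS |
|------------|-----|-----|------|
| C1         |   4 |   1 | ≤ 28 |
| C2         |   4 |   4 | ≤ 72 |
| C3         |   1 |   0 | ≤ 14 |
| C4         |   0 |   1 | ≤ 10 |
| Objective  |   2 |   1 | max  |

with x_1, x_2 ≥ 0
Minimize: z = 28y1 + 72y2 + 14y3 + 10y4

Subject to:
  C1: -4y1 - 4y2 - y3 ≤ -2
  C2: -y1 - 4y2 - y4 ≤ -1
  y1, y2, y3, y4 ≥ 0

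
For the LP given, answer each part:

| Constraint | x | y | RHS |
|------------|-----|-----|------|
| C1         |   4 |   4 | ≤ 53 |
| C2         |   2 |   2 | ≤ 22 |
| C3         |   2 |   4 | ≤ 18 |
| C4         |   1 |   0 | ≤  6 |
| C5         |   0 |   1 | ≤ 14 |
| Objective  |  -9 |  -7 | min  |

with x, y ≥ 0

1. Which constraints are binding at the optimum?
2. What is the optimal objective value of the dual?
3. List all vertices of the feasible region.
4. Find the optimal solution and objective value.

1. C3, C4
2. -64.5 (by strong duality, equal to the primal optimum)
3. (0, 0), (6, 0), (6, 1.5), (0, 4.5)
4. x = 6, y = 1.5, z = -64.5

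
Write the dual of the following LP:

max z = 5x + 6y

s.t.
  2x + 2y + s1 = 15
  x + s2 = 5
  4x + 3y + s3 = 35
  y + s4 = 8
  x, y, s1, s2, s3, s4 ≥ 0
Minimize: z = 15y1 + 5y2 + 35y3 + 8y4

Subject to:
  C1: -2y1 - y2 - 4y3 ≤ -5
  C2: -2y1 - 3y3 - y4 ≤ -6
  y1, y2, y3, y4 ≥ 0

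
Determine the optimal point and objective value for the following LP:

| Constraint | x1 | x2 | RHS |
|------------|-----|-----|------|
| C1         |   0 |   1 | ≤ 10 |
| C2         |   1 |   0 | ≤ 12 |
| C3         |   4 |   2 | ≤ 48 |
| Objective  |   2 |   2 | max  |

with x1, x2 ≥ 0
Each vertex is the intersection of two constraint boundaries that also satisfies all remaining constraints:
  x1 = 0 and x2 = 0 → (0, 0)
  x1 = 12 and 4x1 + 2x2 = 48 → (12, 0)
  x2 = 10 and 4x1 + 2x2 = 48 → (7, 10)
  x2 = 10 and x1 = 0 → (0, 10)

Evaluating z = 2x1 + 2x2 at each vertex:
  (0, 0): z = 0
  (12, 0): z = 24
  (7, 10): z = 34
  (0, 10): z = 20

The maximum is at (7, 10) with z = 34.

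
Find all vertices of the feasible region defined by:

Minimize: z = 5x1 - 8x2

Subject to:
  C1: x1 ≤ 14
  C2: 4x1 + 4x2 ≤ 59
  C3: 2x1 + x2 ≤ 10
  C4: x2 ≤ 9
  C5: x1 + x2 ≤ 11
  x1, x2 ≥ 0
Each vertex is the intersection of two constraint boundaries that also satisfies all remaining constraints:
  x1 = 0 and x2 = 0 → (0, 0)
  2x1 + x2 = 10 and x2 = 0 → (5, 0)
  2x1 + x2 = 10 and x2 = 9 → (0.5, 9)
  x2 = 9 and x1 = 0 → (0, 9)

Vertices: (0, 0), (5, 0), (0.5, 9), (0, 9)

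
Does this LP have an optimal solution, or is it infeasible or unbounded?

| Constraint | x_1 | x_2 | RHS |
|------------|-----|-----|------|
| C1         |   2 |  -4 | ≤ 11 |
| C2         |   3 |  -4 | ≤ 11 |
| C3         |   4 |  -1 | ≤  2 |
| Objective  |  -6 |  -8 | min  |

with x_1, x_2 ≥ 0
Feasible point: (0, 0) satisfies every constraint, so the LP is feasible.
Direction d = (0, 1): for each constraint row a, a·d ≤ 0 —
  (2)(0) + (-4)(1) = -4 ≤ 0
  (3)(0) + (-4)(1) = -4 ≤ 0
  (4)(0) + (-1)(1) = -1 ≤ 0
and d ≥ 0, so (0, 0) + t·d stays feasible for every t ≥ 0. Along this ray z = -6x_1 - 8x_2 changes by -8 per unit t, so z → −∞.

Unbounded: there is a feasible ray along which z → −∞.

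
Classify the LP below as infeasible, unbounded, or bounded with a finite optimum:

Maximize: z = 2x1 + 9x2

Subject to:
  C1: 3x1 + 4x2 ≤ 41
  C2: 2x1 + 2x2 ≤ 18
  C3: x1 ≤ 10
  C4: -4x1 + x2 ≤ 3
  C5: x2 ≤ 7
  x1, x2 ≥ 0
The point (2, 7) satisfies every constraint, so the LP is feasible; the constraints give x1 ≤ 10 and x2 ≤ 7, which with x1, x2 ≥ 0 keep the feasible region inside a bounded box. A feasible, bounded LP attains a finite optimum at a vertex.

Bounded optimum: z* = 67 at (2, 7).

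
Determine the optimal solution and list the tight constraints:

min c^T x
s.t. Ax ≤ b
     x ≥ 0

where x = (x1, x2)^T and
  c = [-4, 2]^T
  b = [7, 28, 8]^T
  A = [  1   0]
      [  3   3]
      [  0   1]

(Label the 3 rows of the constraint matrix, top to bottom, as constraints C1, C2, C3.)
Optimal: x1 = 7, x2 = 0
Slack at optimum:
  C1: slack = 0 (binding)
  C2: slack = 7
  C3: slack = 8
  x1 ≥ 0: x1 = 7
  x2 ≥ 0: x2 = 0 (binding)
Binding constraints: C1, x2 ≥ 0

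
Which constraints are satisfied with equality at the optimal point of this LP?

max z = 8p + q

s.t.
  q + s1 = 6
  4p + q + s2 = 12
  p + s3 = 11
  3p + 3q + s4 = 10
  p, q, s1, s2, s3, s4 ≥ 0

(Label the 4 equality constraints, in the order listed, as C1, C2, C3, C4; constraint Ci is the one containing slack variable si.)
Optimal: p = 3, q = 0
Binding: C2, q ≥ 0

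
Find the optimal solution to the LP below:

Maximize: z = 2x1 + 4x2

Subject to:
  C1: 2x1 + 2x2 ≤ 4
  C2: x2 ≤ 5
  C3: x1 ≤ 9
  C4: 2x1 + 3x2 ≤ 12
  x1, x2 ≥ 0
Each vertex is the intersection of two constraint boundaries that also satisfies all remaining constraints:
  x1 = 0 and x2 = 0 → (0, 0)
  2x1 + 2x2 = 4 and x2 = 0 → (2, 0)
  2x1 + 2x2 = 4 and x1 = 0 → (0, 2)

Evaluating z = 2x1 + 4x2 at each vertex:
  (0, 0): z = 0
  (2, 0): z = 4
  (0, 2): z = 8

The maximum is at (0, 2) with z = 8.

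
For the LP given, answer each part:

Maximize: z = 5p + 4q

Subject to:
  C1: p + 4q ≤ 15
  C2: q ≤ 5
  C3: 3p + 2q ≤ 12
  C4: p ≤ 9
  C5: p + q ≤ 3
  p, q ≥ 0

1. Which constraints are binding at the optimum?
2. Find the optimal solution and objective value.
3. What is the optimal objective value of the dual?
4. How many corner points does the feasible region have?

1. C5, q ≥ 0
2. p = 3, q = 0, z = 15
3. 15 (by strong duality, equal to the primal optimum)
4. 3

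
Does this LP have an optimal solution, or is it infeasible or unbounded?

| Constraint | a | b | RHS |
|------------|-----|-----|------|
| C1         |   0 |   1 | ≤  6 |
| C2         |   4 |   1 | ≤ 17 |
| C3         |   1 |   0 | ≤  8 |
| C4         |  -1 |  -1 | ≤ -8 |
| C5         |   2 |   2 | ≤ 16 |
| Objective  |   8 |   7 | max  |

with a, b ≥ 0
The point (3, 5) satisfies every constraint, so the LP is feasible; the constraints give a ≤ 8 and b ≤ 6, which with a, b ≥ 0 keep the feasible region inside a bounded box. A feasible, bounded LP attains a finite optimum at a vertex.

The LP has an optimal solution: (3, 5) with z = 59.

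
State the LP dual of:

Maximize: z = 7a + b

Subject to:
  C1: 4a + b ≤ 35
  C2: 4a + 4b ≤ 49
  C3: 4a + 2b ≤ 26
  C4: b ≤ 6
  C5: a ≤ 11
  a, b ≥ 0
Minimize: z = 35y1 + 49y2 + 26y3 + 6y4 + 11y5

Subject to:
  C1: -4y1 - 4y2 - 4y3 - y5 ≤ -7
  C2: -y1 - 4y2 - 2y3 - y4 ≤ -1
  y1, y2, y3, y4, y5 ≥ 0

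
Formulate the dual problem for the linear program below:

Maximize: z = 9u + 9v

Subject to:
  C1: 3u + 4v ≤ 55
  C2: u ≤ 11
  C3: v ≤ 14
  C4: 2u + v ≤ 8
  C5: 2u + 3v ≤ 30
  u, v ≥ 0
Minimize: z = 55y1 + 11y2 + 14y3 + 8y4 + 30y5

Subject to:
  C1: -3y1 - y2 - 2y4 - 2y5 ≤ -9
  C2: -4y1 - y3 - y4 - 3y5 ≤ -9
  y1, y2, y3, y4, y5 ≥ 0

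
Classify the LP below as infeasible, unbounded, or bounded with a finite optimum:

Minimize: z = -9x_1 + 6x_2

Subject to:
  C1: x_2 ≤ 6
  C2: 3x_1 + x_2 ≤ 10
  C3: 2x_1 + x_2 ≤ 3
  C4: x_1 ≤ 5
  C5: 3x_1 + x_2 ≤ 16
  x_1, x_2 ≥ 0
The point (1.5, 0) satisfies every constraint, so the LP is feasible; the constraints give x_1 ≤ 5 and x_2 ≤ 6, which with x_1, x_2 ≥ 0 keep the feasible region inside a bounded box. A feasible, bounded LP attains a finite optimum at a vertex.

The LP has an optimal solution: (1.5, 0) with z = -13.5.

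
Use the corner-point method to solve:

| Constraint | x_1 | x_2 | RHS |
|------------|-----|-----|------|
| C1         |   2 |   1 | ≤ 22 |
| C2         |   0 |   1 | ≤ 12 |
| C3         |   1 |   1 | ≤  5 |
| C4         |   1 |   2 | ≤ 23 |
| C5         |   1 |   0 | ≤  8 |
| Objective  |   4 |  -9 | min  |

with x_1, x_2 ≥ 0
x_1 = 0, x_2 = 5, z = -45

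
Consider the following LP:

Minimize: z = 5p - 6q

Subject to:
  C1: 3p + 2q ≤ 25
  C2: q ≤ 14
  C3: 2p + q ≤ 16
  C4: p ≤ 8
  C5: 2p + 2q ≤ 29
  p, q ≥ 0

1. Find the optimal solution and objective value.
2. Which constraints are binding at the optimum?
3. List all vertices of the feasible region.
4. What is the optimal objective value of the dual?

1. p = 0, q = 12.5, z = -75
2. C1, p ≥ 0
3. (0, 0), (8, 0), (7, 2), (0, 12.5)
4. -75 (by strong duality, equal to the primal optimum)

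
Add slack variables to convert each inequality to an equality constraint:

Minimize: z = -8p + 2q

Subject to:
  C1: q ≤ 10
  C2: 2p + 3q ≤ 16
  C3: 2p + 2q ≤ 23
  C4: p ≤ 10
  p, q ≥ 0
min z = -8p + 2q

s.t.
  q + s1 = 10
  2p + 3q + s2 = 16
  2p + 2q + s3 = 23
  p + s4 = 10
  p, q, s1, s2, s3, s4 ≥ 0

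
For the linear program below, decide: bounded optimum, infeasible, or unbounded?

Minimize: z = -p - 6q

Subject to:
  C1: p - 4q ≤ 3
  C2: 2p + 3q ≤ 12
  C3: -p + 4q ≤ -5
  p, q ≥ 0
C1 requires p - 4q ≤ 3, while C3 (-p + 4q ≤ -5) is equivalent to p - 4q ≥ 5. Together they would need 5 ≤ p - 4q ≤ 3, which is impossible since 5 > 3. No point satisfies all constraints.

The feasible region is empty; the LP is infeasible.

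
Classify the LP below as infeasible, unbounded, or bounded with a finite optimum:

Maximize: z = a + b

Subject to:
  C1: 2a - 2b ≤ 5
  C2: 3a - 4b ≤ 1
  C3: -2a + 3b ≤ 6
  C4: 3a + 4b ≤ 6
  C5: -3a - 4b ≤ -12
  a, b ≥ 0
C4 requires 3a + 4b ≤ 6, while C5 (-3a - 4b ≤ -12) is equivalent to 3a + 4b ≥ 12. Together they would need 12 ≤ 3a + 4b ≤ 6, which is impossible since 12 > 6. No point satisfies all constraints.

Infeasible — the constraint set is empty.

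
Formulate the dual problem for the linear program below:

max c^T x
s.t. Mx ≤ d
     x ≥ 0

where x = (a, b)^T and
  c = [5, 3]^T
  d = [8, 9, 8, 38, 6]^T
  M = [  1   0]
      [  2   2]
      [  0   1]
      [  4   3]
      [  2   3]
Minimize: z = 8y1 + 9y2 + 8y3 + 38y4 + 6y5

Subject to:
  C1: -y1 - 2y2 - 4y4 - 2y5 ≤ -5
  C2: -2y2 - y3 - 3y4 - 3y5 ≤ -3
  y1, y2, y3, y4, y5 ≥ 0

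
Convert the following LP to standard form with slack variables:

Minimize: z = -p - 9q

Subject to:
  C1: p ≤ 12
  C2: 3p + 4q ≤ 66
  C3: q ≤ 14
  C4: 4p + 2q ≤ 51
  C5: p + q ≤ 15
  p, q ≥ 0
min z = -p - 9q

s.t.
  p + s1 = 12
  3p + 4q + s2 = 66
  q + s3 = 14
  4p + 2q + s4 = 51
  p + q + s5 = 15
  p, q, s1, s2, s3, s4, s5 ≥ 0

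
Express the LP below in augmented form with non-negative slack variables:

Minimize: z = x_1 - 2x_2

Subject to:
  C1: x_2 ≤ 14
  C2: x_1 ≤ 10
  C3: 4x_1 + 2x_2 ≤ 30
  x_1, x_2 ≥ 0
min z = x_1 - 2x_2

s.t.
  x_2 + s1 = 14
  x_1 + s2 = 10
  4x_1 + 2x_2 + s3 = 30
  x_1, x_2, s1, s2, s3 ≥ 0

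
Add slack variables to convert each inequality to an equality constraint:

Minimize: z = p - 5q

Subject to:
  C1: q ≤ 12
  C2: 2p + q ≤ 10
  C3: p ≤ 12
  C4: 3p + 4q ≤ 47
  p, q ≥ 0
min z = p - 5q

s.t.
  q + s1 = 12
  2p + q + s2 = 10
  p + s3 = 12
  3p + 4q + s4 = 47
  p, q, s1, s2, s3, s4 ≥ 0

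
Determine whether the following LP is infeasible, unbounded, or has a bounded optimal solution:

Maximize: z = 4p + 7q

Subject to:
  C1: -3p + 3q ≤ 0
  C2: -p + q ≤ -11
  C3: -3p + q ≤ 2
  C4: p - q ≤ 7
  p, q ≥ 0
C4 requires p - q ≤ 7, while C2 (-p + q ≤ -11) is equivalent to p - q ≥ 11. Together they would need 11 ≤ p - q ≤ 7, which is impossible since 11 > 7. No point satisfies all constraints.

Infeasible: no point satisfies all constraints simultaneously.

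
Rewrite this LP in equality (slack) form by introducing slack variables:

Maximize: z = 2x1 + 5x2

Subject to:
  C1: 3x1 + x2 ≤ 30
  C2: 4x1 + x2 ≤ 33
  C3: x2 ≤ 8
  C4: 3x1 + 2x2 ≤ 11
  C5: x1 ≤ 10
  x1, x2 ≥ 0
max z = 2x1 + 5x2

s.t.
  3x1 + x2 + s1 = 30
  4x1 + x2 + s2 = 33
  x2 + s3 = 8
  3x1 + 2x2 + s4 = 11
  x1 + s5 = 10
  x1, x2, s1, s2, s3, s4, s5 ≥ 0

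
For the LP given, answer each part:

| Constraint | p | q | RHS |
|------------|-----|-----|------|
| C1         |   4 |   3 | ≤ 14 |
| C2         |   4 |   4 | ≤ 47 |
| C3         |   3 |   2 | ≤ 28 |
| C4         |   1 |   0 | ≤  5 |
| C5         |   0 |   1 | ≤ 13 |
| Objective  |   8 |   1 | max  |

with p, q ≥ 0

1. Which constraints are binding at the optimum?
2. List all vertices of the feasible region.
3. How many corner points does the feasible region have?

1. C1, q ≥ 0
2. (0, 0), (3.5, 0), (0, 4.667)
3. 3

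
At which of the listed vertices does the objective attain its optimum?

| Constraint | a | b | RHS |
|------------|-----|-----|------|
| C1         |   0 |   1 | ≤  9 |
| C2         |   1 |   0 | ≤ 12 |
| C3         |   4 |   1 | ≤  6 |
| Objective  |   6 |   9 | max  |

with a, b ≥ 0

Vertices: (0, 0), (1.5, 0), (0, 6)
(0, 6) with z = 54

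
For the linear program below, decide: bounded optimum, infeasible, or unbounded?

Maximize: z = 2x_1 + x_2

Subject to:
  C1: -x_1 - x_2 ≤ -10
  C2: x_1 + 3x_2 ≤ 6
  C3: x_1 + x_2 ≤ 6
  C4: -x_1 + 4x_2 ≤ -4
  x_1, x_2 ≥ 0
C3 requires x_1 + x_2 ≤ 6, while C1 (-x_1 - x_2 ≤ -10) is equivalent to x_1 + x_2 ≥ 10. Together they would need 10 ≤ x_1 + x_2 ≤ 6, which is impossible since 10 > 6. No point satisfies all constraints.

Infeasible — the constraint set is empty.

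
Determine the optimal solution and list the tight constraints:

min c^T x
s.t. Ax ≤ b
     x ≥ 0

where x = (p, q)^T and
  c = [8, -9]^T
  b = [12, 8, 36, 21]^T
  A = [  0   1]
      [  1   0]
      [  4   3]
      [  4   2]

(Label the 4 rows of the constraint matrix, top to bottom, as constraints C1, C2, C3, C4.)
Optimal: p = 0, q = 10.5
Binding: C4, p ≥ 0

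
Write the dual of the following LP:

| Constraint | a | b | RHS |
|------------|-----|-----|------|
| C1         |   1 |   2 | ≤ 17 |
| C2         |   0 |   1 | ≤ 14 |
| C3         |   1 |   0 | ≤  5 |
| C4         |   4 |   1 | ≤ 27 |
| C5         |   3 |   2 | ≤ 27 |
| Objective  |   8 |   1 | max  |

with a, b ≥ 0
Minimize: z = 17y1 + 14y2 + 5y3 + 27y4 + 27y5

Subject to:
  C1: -y1 - y3 - 4y4 - 3y5 ≤ -8
  C2: -2y1 - y2 - y4 - 2y5 ≤ -1
  y1, y2, y3, y4, y5 ≥ 0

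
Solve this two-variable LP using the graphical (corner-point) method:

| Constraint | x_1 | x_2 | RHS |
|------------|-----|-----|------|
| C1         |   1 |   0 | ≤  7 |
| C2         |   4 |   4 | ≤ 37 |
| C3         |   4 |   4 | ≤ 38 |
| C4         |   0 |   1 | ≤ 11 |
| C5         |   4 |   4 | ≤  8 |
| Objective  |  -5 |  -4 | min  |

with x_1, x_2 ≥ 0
Each vertex is the intersection of two constraint boundaries that also satisfies all remaining constraints:
  x_1 = 0 and x_2 = 0 → (0, 0)
  4x_1 + 4x_2 = 8 and x_2 = 0 → (2, 0)
  4x_1 + 4x_2 = 8 and x_1 = 0 → (0, 2)

Evaluating z = -5x_1 - 4x_2 at each vertex:
  (0, 0): z = 0
  (2, 0): z = -10
  (0, 2): z = -8

The minimum is at (2, 0) with z = -10.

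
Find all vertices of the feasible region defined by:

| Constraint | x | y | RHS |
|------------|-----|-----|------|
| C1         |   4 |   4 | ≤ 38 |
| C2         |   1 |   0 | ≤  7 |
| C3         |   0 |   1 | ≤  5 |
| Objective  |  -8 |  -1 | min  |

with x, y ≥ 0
Each vertex is the intersection of two constraint boundaries that also satisfies all remaining constraints:
  x = 0 and y = 0 → (0, 0)
  x = 7 and y = 0 → (7, 0)
  4x + 4y = 38 and x = 7 → (7, 2.5)
  4x + 4y = 38 and y = 5 → (4.5, 5)
  y = 5 and x = 0 → (0, 5)

Vertices: (0, 0), (7, 0), (7, 2.5), (4.5, 5), (0, 5)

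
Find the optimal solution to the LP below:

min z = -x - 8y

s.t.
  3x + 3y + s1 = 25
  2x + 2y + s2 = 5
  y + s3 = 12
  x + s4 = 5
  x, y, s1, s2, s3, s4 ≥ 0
Each vertex is the intersection of two constraint boundaries that also satisfies all remaining constraints:
  x = 0 and y = 0 → (0, 0)
  2x + 2y = 5 and y = 0 → (2.5, 0)
  2x + 2y = 5 and x = 0 → (0, 2.5)

Evaluating z = -x - 8y at each vertex:
  (0, 0): z = 0
  (2.5, 0): z = -2.5
  (0, 2.5): z = -20

The minimum is at (0, 2.5) with z = -20.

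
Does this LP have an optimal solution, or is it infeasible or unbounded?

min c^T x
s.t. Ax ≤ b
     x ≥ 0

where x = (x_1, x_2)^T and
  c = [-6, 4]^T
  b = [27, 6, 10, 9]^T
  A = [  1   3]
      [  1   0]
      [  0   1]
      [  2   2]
The point (4.5, 0) satisfies every constraint, so the LP is feasible; the constraints give x_1 ≤ 6 and x_2 ≤ 10, which with x_1, x_2 ≥ 0 keep the feasible region inside a bounded box. A feasible, bounded LP attains a finite optimum at a vertex.

Evaluating z = -6x_1 + 4x_2 at each vertex:
  (0, 0): z = 0
  (4.5, 0): z = -27
  (0, 4.5): z = 18

Feasible with finite optimum z* = -27 at (4.5, 0).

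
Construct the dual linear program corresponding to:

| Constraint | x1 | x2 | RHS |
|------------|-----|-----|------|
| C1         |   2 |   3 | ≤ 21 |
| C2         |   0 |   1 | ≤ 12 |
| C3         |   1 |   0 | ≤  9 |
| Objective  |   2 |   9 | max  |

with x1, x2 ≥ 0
Minimize: z = 21y1 + 12y2 + 9y3

Subject to:
  C1: -2y1 - y3 ≤ -2
  C2: -3y1 - y2 ≤ -9
  y1, y2, y3 ≥ 0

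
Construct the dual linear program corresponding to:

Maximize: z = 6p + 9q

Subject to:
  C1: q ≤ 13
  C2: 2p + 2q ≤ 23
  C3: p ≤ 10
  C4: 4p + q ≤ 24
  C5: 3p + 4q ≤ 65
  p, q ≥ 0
Minimize: z = 13y1 + 23y2 + 10y3 + 24y4 + 65y5

Subject to:
  C1: -2y2 - y3 - 4y4 - 3y5 ≤ -6
  C2: -y1 - 2y2 - y4 - 4y5 ≤ -9
  y1, y2, y3, y4, y5 ≥ 0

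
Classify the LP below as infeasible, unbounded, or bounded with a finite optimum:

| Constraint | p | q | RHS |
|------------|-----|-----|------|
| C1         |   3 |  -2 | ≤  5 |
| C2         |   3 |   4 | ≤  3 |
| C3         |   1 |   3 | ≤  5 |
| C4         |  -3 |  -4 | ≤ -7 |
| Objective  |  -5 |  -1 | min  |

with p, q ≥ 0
C2 requires 3p + 4q ≤ 3, while C4 (-3p - 4q ≤ -7) is equivalent to 3p + 4q ≥ 7. Together they would need 7 ≤ 3p + 4q ≤ 3, which is impossible since 7 > 3. No point satisfies all constraints.

Infeasible: no point satisfies all constraints simultaneously.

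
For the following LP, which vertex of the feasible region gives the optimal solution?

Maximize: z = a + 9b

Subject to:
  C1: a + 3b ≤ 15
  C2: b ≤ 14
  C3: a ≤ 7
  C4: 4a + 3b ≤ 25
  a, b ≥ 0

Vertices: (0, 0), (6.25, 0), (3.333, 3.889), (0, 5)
Evaluating z = a + 9b at each vertex:
  (0, 0): z = 0
  (6.25, 0): z = 6.25
  (3.333, 3.889): z = 38.33
  (0, 5): z = 45

The largest value is z = 45, attained at (0, 5).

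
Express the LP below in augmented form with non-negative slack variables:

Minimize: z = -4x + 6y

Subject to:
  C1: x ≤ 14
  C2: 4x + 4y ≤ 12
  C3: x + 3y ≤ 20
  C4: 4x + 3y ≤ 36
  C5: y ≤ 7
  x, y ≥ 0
min z = -4x + 6y

s.t.
  x + s1 = 14
  4x + 4y + s2 = 12
  x + 3y + s3 = 20
  4x + 3y + s4 = 36
  y + s5 = 7
  x, y, s1, s2, s3, s4, s5 ≥ 0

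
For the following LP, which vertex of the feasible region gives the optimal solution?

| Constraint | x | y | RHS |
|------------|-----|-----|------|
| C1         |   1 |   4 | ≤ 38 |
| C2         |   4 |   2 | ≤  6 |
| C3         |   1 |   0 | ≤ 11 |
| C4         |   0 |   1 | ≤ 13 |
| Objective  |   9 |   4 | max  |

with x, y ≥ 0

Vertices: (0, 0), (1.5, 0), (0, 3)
Evaluating z = 9x + 4y at each vertex:
  (0, 0): z = 0
  (1.5, 0): z = 13.5
  (0, 3): z = 12

The largest value is z = 13.5, attained at (1.5, 0).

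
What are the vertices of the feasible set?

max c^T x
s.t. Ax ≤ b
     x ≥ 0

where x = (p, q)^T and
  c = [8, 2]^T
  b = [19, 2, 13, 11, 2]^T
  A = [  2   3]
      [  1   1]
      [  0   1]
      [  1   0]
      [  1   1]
Each vertex is the intersection of two constraint boundaries that also satisfies all remaining constraints:
  p = 0 and q = 0 → (0, 0)
  p + q = 2 and q = 0 → (2, 0)
  p + q = 2 and p = 0 → (0, 2)

Vertices: (0, 0), (2, 0), (0, 2)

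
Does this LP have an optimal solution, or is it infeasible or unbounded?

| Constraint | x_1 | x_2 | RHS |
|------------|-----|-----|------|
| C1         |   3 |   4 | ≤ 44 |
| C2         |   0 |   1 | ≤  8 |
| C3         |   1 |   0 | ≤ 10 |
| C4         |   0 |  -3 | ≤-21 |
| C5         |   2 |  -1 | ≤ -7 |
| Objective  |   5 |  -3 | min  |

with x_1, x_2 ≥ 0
The point (0, 8) satisfies every constraint, so the LP is feasible; the constraints give x_1 ≤ 10 and x_2 ≤ 8, which with x_1, x_2 ≥ 0 keep the feasible region inside a bounded box. A feasible, bounded LP attains a finite optimum at a vertex.

Bounded optimum: z* = -24 at (0, 8).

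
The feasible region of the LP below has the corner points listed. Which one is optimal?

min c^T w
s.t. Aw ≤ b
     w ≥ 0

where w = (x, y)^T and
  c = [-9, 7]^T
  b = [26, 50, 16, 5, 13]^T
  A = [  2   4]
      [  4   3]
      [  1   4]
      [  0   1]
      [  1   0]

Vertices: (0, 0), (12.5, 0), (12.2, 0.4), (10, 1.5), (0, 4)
Evaluating z = -9x + 7y at each vertex:
  (0, 0): z = 0
  (12.5, 0): z = -112.5
  (12.2, 0.4): z = -107
  (10, 1.5): z = -79.5
  (0, 4): z = 28

The smallest value is z = -112.5, attained at (12.5, 0).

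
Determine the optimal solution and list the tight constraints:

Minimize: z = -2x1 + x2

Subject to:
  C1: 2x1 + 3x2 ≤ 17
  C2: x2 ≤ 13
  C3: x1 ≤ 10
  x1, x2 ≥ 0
Optimal: x1 = 8.5, x2 = 0
Slack at optimum:
  C1: slack = 0 (binding)
  C2: slack = 13
  C3: slack = 1.5
  x1 ≥ 0: x1 = 8.5
  x2 ≥ 0: x2 = 0 (binding)
Binding constraints: C1, x2 ≥ 0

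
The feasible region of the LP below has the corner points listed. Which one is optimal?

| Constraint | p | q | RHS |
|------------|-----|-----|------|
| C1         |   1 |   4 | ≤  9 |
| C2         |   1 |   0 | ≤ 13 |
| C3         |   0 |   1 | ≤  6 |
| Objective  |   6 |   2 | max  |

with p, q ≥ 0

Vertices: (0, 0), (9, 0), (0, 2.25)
Evaluating z = 6p + 2q at each vertex:
  (0, 0): z = 0
  (9, 0): z = 54
  (0, 2.25): z = 4.5

The largest value is z = 54, attained at (9, 0).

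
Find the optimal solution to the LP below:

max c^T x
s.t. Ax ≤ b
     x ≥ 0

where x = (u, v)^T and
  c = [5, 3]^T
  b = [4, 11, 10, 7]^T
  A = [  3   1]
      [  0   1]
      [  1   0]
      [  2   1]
u = 0, v = 4, z = 12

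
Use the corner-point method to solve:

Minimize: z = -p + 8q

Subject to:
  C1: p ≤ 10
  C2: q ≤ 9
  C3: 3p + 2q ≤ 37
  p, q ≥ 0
Each vertex is the intersection of two constraint boundaries that also satisfies all remaining constraints:
  p = 0 and q = 0 → (0, 0)
  p = 10 and q = 0 → (10, 0)
  p = 10 and 3p + 2q = 37 → (10, 3.5)
  q = 9 and 3p + 2q = 37 → (6.333, 9)
  q = 9 and p = 0 → (0, 9)

Evaluating z = -p + 8q at each vertex:
  (0, 0): z = 0
  (10, 0): z = -10
  (10, 3.5): z = 18
  (6.333, 9): z = 65.67
  (0, 9): z = 72

The minimum is at (10, 0) with z = -10.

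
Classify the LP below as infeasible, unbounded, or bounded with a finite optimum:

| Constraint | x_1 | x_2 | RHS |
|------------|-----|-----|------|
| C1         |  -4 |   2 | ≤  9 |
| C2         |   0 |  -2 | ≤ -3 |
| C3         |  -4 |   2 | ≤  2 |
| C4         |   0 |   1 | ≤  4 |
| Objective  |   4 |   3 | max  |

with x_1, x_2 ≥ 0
Feasible point: (1, 2) satisfies every constraint, so the LP is feasible.
Direction d = (1, 0): for each constraint row a, a·d ≤ 0 —
  (-4)(1) + (2)(0) = -4 ≤ 0
  (0)(1) + (-2)(0) = 0 ≤ 0
  (-4)(1) + (2)(0) = -4 ≤ 0
  (0)(1) + (1)(0) = 0 ≤ 0
and d ≥ 0, so (1, 2) + t·d stays feasible for every t ≥ 0. Along this ray z = 4x_1 + 3x_2 changes by 4 per unit t, so z → +∞.

Unbounded: there is a feasible ray along which z → +∞.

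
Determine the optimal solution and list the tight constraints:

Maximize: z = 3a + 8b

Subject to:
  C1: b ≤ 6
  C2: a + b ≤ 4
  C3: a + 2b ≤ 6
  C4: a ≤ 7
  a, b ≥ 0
Optimal: a = 0, b = 3
Slack at optimum:
  C1: slack = 3
  C2: slack = 1
  C3: slack = 0 (binding)
  C4: slack = 7
  a ≥ 0: a = 0 (binding)
  b ≥ 0: b = 3
Binding constraints: C3, a ≥ 0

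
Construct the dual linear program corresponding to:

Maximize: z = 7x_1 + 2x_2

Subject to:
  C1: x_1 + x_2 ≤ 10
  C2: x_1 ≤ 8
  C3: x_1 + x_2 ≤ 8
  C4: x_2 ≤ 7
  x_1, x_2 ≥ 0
Minimize: z = 10y1 + 8y2 + 8y3 + 7y4

Subject to:
  C1: -y1 - y2 - y3 ≤ -7
  C2: -y1 - y3 - y4 ≤ -2
  y1, y2, y3, y4 ≥ 0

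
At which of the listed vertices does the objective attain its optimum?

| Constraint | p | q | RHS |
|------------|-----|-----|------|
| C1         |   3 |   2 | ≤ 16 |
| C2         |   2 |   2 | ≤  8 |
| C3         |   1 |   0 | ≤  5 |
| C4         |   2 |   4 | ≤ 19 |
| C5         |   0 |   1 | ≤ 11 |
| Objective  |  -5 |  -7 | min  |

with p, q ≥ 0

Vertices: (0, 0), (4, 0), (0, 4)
(0, 4) with z = -28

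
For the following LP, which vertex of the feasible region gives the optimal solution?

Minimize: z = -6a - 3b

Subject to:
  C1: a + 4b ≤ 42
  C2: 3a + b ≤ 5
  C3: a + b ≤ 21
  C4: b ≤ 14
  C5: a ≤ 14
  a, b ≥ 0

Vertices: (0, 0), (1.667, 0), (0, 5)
Evaluating z = -6a - 3b at each vertex:
  (0, 0): z = 0
  (1.667, 0): z = -10
  (0, 5): z = -15

The smallest value is z = -15, attained at (0, 5).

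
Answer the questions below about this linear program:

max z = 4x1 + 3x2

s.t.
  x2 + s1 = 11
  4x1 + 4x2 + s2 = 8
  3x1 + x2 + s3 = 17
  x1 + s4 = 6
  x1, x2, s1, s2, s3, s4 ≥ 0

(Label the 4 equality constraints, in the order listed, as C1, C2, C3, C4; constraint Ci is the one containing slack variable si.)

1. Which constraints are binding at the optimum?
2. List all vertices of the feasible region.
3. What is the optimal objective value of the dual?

1. C2, x2 ≥ 0
2. (0, 0), (2, 0), (0, 2)
3. 8 (by strong duality, equal to the primal optimum)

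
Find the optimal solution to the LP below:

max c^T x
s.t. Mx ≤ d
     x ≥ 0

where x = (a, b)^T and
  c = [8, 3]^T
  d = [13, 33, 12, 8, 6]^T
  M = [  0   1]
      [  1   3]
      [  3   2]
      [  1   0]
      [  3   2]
Each vertex is the intersection of two constraint boundaries that also satisfies all remaining constraints:
  a = 0 and b = 0 → (0, 0)
  3a + 2b = 6 and b = 0 → (2, 0)
  3a + 2b = 6 and a = 0 → (0, 3)

Evaluating z = 8a + 3b at each vertex:
  (0, 0): z = 0
  (2, 0): z = 16
  (0, 3): z = 9

The maximum is at (2, 0) with z = 16.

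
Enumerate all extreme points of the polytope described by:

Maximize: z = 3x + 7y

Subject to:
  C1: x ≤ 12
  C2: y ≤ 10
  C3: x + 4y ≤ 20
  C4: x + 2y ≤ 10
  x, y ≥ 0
Each vertex is the intersection of two constraint boundaries that also satisfies all remaining constraints:
  x = 0 and y = 0 → (0, 0)
  x + 2y = 10 and y = 0 → (10, 0)
  x + 4y = 20 and x + 2y = 10 → (0, 5)

Vertices: (0, 0), (10, 0), (0, 5)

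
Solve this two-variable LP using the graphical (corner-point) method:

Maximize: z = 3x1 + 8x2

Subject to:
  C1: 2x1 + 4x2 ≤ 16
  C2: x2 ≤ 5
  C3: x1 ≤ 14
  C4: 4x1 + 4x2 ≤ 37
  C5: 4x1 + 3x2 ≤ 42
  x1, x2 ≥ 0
x1 = 0, x2 = 4, z = 32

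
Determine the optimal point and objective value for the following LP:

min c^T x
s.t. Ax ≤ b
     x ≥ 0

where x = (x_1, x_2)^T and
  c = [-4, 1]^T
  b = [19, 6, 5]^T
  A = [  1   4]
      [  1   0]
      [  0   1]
Each vertex is the intersection of two constraint boundaries that also satisfies all remaining constraints:
  x_1 = 0 and x_2 = 0 → (0, 0)
  x_1 = 6 and x_2 = 0 → (6, 0)
  x_1 + 4x_2 = 19 and x_1 = 6 → (6, 3.25)
  x_1 + 4x_2 = 19 and x_1 = 0 → (0, 4.75)

Evaluating z = -4x_1 + x_2 at each vertex:
  (0, 0): z = 0
  (6, 0): z = -24
  (6, 3.25): z = -20.75
  (0, 4.75): z = 4.75

The minimum is at (6, 0) with z = -24.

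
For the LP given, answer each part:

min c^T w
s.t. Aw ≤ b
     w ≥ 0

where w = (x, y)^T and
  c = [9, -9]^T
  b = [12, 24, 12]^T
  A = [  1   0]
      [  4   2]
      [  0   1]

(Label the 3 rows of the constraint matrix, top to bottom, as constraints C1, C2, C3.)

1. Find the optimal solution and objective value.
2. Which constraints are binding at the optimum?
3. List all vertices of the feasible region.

1. x = 0, y = 12, z = -108
2. C2, C3, x ≥ 0
3. (0, 0), (6, 0), (0, 12)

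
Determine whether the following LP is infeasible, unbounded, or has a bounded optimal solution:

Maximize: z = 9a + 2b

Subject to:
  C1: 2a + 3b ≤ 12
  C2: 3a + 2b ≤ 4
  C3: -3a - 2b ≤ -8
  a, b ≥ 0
C2 requires 3a + 2b ≤ 4, while C3 (-3a - 2b ≤ -8) is equivalent to 3a + 2b ≥ 8. Together they would need 8 ≤ 3a + 2b ≤ 4, which is impossible since 8 > 4. No point satisfies all constraints.

Infeasible: no point satisfies all constraints simultaneously.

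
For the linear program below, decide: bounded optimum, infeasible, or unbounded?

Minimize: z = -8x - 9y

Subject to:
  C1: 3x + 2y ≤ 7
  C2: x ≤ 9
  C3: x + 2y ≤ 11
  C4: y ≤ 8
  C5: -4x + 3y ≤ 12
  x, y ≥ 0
The point (0, 3.5) satisfies every constraint, so the LP is feasible; the constraints give x ≤ 9 and y ≤ 8, which with x, y ≥ 0 keep the feasible region inside a bounded box. A feasible, bounded LP attains a finite optimum at a vertex.

Feasible with finite optimum z* = -31.5 at (0, 3.5).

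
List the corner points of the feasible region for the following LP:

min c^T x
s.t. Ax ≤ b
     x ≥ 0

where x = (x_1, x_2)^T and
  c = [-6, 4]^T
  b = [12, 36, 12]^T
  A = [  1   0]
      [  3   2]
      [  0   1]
Each vertex is the intersection of two constraint boundaries that also satisfies all remaining constraints:
  x_1 = 0 and x_2 = 0 → (0, 0)
  x_1 = 12 and 3x_1 + 2x_2 = 36 → (12, 0)
  3x_1 + 2x_2 = 36 and x_2 = 12 → (4, 12)
  x_2 = 12 and x_1 = 0 → (0, 12)

Vertices: (0, 0), (12, 0), (4, 12), (0, 12)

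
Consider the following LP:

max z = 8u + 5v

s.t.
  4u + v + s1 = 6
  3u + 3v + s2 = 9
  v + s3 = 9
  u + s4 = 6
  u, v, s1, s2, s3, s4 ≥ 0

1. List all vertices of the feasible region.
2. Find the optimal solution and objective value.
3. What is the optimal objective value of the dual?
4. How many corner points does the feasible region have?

1. (0, 0), (1.5, 0), (1, 2), (0, 3)
2. u = 1, v = 2, z = 18
3. 18 (by strong duality, equal to the primal optimum)
4. 4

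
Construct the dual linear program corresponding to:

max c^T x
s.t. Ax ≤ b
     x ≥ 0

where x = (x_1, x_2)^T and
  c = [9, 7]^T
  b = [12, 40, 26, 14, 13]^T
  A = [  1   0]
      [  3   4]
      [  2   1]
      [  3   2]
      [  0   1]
Minimize: z = 12y1 + 40y2 + 26y3 + 14y4 + 13y5

Subject to:
  C1: -y1 - 3y2 - 2y3 - 3y4 ≤ -9
  C2: -4y2 - y3 - 2y4 - y5 ≤ -7
  y1, y2, y3, y4, y5 ≥ 0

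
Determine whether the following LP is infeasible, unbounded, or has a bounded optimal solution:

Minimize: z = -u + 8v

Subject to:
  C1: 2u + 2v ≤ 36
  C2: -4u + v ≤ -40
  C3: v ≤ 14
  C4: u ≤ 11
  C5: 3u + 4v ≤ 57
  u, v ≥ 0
The point (11, 0) satisfies every constraint, so the LP is feasible; the constraints give u ≤ 11 and v ≤ 14, which with u, v ≥ 0 keep the feasible region inside a bounded box. A feasible, bounded LP attains a finite optimum at a vertex.

Evaluating z = -u + 8v at each vertex:
  (10, 0): z = -10
  (11, 0): z = -11
  (11, 4): z = 21

Bounded optimum: z* = -11 at (11, 0).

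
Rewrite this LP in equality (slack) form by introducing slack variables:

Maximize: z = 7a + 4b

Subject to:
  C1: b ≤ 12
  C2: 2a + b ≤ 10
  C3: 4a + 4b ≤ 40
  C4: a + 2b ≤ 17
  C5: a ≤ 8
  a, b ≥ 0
max z = 7a + 4b

s.t.
  b + s1 = 12
  2a + b + s2 = 10
  4a + 4b + s3 = 40
  a + 2b + s4 = 17
  a + s5 = 8
  a, b, s1, s2, s3, s4, s5 ≥ 0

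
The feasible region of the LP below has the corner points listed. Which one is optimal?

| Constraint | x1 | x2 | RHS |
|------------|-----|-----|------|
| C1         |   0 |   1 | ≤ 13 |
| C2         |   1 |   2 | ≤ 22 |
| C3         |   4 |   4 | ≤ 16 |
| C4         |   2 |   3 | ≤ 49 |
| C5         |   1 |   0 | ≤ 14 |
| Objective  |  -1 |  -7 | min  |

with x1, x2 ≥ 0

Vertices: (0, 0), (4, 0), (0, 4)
(0, 4) with z = -28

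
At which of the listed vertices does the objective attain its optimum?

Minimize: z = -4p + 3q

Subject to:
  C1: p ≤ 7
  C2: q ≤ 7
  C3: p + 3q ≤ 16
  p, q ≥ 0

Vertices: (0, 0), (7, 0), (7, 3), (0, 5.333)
Evaluating z = -4p + 3q at each vertex:
  (0, 0): z = 0
  (7, 0): z = -28
  (7, 3): z = -19
  (0, 5.333): z = 16

The smallest value is z = -28, attained at (7, 0).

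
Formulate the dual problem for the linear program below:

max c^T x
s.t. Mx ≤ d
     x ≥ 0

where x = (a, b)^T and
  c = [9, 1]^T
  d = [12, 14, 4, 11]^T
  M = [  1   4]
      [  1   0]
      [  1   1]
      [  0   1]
Minimize: z = 12y1 + 14y2 + 4y3 + 11y4

Subject to:
  C1: -y1 - y2 - y3 ≤ -9
  C2: -4y1 - y3 - y4 ≤ -1
  y1, y2, y3, y4 ≥ 0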